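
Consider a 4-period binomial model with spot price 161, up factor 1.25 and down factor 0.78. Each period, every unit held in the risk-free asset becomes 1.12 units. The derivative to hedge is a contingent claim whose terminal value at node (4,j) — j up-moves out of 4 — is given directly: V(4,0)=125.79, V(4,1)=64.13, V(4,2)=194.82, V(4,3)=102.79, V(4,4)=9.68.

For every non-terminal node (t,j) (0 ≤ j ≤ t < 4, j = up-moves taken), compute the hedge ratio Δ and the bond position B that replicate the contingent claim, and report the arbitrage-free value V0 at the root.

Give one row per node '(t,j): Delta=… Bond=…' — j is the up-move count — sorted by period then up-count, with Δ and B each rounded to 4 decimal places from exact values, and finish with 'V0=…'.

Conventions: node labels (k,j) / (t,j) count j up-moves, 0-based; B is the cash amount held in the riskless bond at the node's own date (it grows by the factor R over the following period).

(0,0): Delta=-0.5156 Bond=144.7675
(1,0): Delta=-0.0078 Bond=98.3671
(1,1): Delta=-0.6368 Bond=186.5232
(2,0): Delta=1.5028 Bond=-37.7951
(2,1): Delta=-0.3682 Bond=166.7466
(2,2): Delta=-0.7009 Bond=225.0258
(3,0): Delta=-1.7171 Bond=203.6780
(3,1): Delta=2.2710 Bond=-136.3927
(3,2): Delta=-0.9979 Bond=310.3131
(3,3): Delta=-0.6300 Bond=229.7437
V0=61.7506

Risk-neutral probability p* = (R−d)/(u−d) = (1.12−0.78)/(1.25−0.78) = 0.7234.
Terminal payoffs: V(4,0)=125.7900, V(4,1)=64.1300, V(4,2)=194.8200, V(4,3)=102.7900, V(4,4)=9.6800
(3,0): S=76.4029. Δ = (V_up−V_dn)/(S_up−S_dn) = (64.1300−125.7900)/(95.5036−59.5942) = -1.7171. V = [p*·64.1300 + (1−p*)·125.7900]/1.12 = 72.4865. B = V − Δ·S = 203.6780.
(3,1): S=122.4405. Δ = (V_up−V_dn)/(S_up−S_dn) = (194.8200−64.1300)/(153.0506−95.5036) = 2.2710. V = [p*·194.8200 + (1−p*)·64.1300]/1.12 = 141.6712. B = V − Δ·S = -136.3927.
(3,2): S=196.2188. Δ = (V_up−V_dn)/(S_up−S_dn) = (102.7900−194.8200)/(245.2734−153.0506) = -0.9979. V = [p*·102.7900 + (1−p*)·194.8200]/1.12 = 114.5046. B = V − Δ·S = 310.3131.
(3,3): S=314.4531. Δ = (V_up−V_dn)/(S_up−S_dn) = (9.6800−102.7900)/(393.0664−245.2734) = -0.6300. V = [p*·9.6800 + (1−p*)·102.7900]/1.12 = 31.6373. B = V − Δ·S = 229.7437.
(2,0): S=97.9524. Δ = (V_up−V_dn)/(S_up−S_dn) = (141.6712−72.4865)/(122.4405−76.4029) = 1.5028. V = [p*·141.6712 + (1−p*)·72.4865]/1.12 = 109.4062. B = V − Δ·S = -37.7951.
(2,1): S=156.9750. Δ = (V_up−V_dn)/(S_up−S_dn) = (114.5046−141.6712)/(196.2188−122.4405) = -0.3682. V = [p*·114.5046 + (1−p*)·141.6712]/1.12 = 108.9453. B = V − Δ·S = 166.7466.
(2,2): S=251.5625. Δ = (V_up−V_dn)/(S_up−S_dn) = (31.6373−114.5046)/(314.4531−196.2188) = -0.7009. V = [p*·31.6373 + (1−p*)·114.5046]/1.12 = 48.7126. B = V − Δ·S = 225.0258.
(1,0): S=125.5800. Δ = (V_up−V_dn)/(S_up−S_dn) = (108.9453−109.4062)/(156.9750−97.9524) = -0.0078. V = [p*·108.9453 + (1−p*)·109.4062]/1.12 = 97.3864. B = V − Δ·S = 98.3671.
(1,1): S=201.2500. Δ = (V_up−V_dn)/(S_up−S_dn) = (48.7126−108.9453)/(251.5625−156.9750) = -0.6368. V = [p*·48.7126 + (1−p*)·108.9453]/1.12 = 58.3685. B = V − Δ·S = 186.5232.
(0,0): S=161.0000. Δ = (V_up−V_dn)/(S_up−S_dn) = (58.3685−97.3864)/(201.2500−125.5800) = -0.5156. V = [p*·58.3685 + (1−p*)·97.3864]/1.12 = 61.7506. B = V − Δ·S = 144.7675.
Check: Δ(0,0)·S0 + B(0,0) = 61.7506 = V0.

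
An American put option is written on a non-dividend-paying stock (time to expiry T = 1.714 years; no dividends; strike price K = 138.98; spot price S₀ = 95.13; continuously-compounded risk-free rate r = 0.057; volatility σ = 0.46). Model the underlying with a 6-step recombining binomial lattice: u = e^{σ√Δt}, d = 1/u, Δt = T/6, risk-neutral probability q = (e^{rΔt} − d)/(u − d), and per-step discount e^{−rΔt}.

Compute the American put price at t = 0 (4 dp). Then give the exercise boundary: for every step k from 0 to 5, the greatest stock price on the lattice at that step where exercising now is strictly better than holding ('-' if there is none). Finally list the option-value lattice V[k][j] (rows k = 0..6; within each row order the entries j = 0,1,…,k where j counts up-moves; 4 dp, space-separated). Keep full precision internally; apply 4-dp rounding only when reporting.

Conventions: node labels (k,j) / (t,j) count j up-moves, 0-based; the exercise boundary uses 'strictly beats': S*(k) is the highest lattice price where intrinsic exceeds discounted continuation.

Δt=0.28567, u=1.27872, d=0.78203, q=0.47189, disc=e^(-rΔt)=0.98385
k=6 terminal: V=max(K-S,0) → 117.2197 103.3992 80.8010 43.8500 0.0000 0.0000 0.0000
k=5: j=0 S=27.8253 intr=111.1547 cont=108.9100 V=111.1547[EX]; j=1 S=45.4978 intr=93.4822 cont=91.2375 V=93.4822[EX]; j=2 S=74.3947 intr=64.5853 cont=62.3406 V=64.5853[EX]; j=3 S=121.6447 intr=17.3353 cont=22.7834 V=22.7834[hold]; j=4 S=198.9043 intr=0.0000 cont=0.0000 V=0.0000[hold]; j=5 S=325.2336 intr=0.0000 cont=0.0000 V=0.0000[hold]  S*(5)=74.3947
k=4: j=0 S=35.5808 intr=103.3992 cont=101.1546 V=103.3992[EX]; j=1 S=58.1790 intr=80.8010 cont=78.5563 V=80.8010[EX]; j=2 S=95.1300 intr=43.8500 cont=44.1347 V=44.1347[hold]; j=3 S=155.5495 intr=0.0000 cont=11.8377 V=11.8377[hold]; j=4 S=254.3430 intr=0.0000 cont=0.0000 V=0.0000[hold]  S*(4)=58.1790
k=3: j=0 S=45.4978 intr=93.4822 cont=91.2375 V=93.4822[EX]; j=1 S=74.3947 intr=64.5853 cont=62.4728 V=64.5853[EX]; j=2 S=121.6447 intr=17.3353 cont=28.4273 V=28.4273[hold]; j=3 S=198.9043 intr=0.0000 cont=6.1506 V=6.1506[hold]  S*(3)=74.3947
k=2: j=0 S=58.1790 intr=80.8010 cont=78.5563 V=80.8010[EX]; j=1 S=95.1300 intr=43.8500 cont=46.7550 V=46.7550[hold]; j=2 S=155.5495 intr=0.0000 cont=17.6257 V=17.6257[hold]  S*(2)=58.1790
k=1: j=0 S=74.3947 intr=64.5853 cont=63.6893 V=64.5853[EX]; j=1 S=121.6447 intr=17.3353 cont=32.4759 V=32.4759[hold]  S*(1)=74.3947
k=0: j=0 S=95.1300 intr=43.8500 cont=48.6347 V=48.6347[hold]  S*(0)=-

price = 48.6347
boundary = - 74.3947 58.1790 74.3947 58.1790 74.3947
tree:
48.6347
64.5853 32.4759
80.8010 46.7550 17.6257
93.4822 64.5853 28.4273 6.1506
103.3992 80.8010 44.1347 11.8377 0.0000
111.1547 93.4822 64.5853 22.7834 0.0000 0.0000
117.2197 103.3992 80.8010 43.8500 0.0000 0.0000 0.0000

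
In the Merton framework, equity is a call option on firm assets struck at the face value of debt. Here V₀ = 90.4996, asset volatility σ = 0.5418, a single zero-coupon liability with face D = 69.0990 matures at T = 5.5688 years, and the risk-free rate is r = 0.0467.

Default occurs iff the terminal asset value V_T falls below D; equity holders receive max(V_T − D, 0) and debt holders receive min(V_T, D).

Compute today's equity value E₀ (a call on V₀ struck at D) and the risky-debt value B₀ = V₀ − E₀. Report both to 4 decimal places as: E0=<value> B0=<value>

Work the structural quantities from V₀ = 90.4996 against face 69.0990:
d₁ = [ln(V₀/D) + (r + σ²/2)T] / (σ√T)
   = [ln(90.4996/69.0990) + (0.0467 + 0.5·0.5418²)·5.5688] / (0.5418·√5.5688)
   = [0.269805 + 1.077416] / 1.278556 = 1.053705
d₂ = d₁ − σ√T = 1.053705 − 1.278556 = -0.224851
N(d₁) = 0.853991,  N(d₂) = 0.411048,  e^(−rT) = 0.771003
E₀ = V₀·N(d₁) − D·e^(−rT)·N(d₂)
   = 90.4996·0.853991 − 69.0990·0.771003·0.411048 = 55.387065
B₀ = V₀ − E₀ = 90.4996 − 55.387065 = 35.112535

E0=55.3871 B0=35.1125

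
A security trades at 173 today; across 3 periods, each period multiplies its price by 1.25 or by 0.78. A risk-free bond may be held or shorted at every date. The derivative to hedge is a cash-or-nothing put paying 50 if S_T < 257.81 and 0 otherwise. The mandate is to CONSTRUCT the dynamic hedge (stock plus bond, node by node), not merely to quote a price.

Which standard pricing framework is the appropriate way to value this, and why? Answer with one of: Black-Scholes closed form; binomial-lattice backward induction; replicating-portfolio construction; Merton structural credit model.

Key observation: a price alone would not answer the question — the per-node share/bond construction on the spot-173, 1.25/0.78 tree is required, and only the replicating-portfolio method yields it.

framework: replicating-portfolio construction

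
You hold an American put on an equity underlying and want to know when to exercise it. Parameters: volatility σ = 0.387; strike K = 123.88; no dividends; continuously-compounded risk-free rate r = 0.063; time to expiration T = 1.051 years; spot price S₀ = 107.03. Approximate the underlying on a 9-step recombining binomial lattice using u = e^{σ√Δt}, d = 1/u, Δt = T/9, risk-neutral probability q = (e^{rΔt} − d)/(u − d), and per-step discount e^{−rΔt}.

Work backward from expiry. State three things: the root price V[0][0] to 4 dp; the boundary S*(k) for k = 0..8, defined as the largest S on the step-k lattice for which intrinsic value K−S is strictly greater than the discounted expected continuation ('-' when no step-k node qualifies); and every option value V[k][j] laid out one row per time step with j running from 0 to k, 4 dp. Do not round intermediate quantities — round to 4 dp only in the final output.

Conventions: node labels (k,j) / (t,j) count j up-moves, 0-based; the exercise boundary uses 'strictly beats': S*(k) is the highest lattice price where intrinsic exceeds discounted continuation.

params: Δt=0.11678 u=1.14139 d=0.87612 q=0.49482 e^(-rΔt)=0.99267
t_9 payoffs: 91.3269 81.4706 68.6301 51.9018 30.1085 1.7168 0.0000 0.0000 0.0000 0.0000
t_8: node(8,0) S=37.1558 payoff=86.7242 vs cont=85.8161 → 86.7242 [stop]  node(8,1) S=48.4057 payoff=75.4743 vs cont=74.5663 → 75.4743 [stop]  node(8,2) S=63.0618 payoff=60.8182 vs cont=59.9102 → 60.8182 [stop]  node(8,3) S=82.1554 payoff=41.7246 vs cont=40.8166 → 41.7246 [stop]  node(8,4) S=107.0300 payoff=16.8500 vs cont=15.9420 → 16.8500 [stop]  node(8,5) S=139.4361 payoff=0.0000 vs cont=0.8609 → 0.8609 [wait]  node(8,6) S=181.6540 payoff=0.0000 vs cont=0.0000 → 0.0000 [wait]  node(8,7) S=236.6544 payoff=0.0000 vs cont=0.0000 → 0.0000 [wait]  node(8,8) S=308.3076 payoff=0.0000 vs cont=0.0000 → 0.0000 [wait]  ⇒ S*(8)=107.0300
t_7: node(7,0) S=42.4094 payoff=81.4706 vs cont=80.5626 → 81.4706 [stop]  node(7,1) S=55.2499 payoff=68.6301 vs cont=67.7221 → 68.6301 [stop]  node(7,2) S=71.9782 payoff=51.9018 vs cont=50.9938 → 51.9018 [stop]  node(7,3) S=93.7715 payoff=30.1085 vs cont=29.2005 → 30.1085 [stop]  node(7,4) S=122.1632 payoff=1.7168 vs cont=8.8727 → 8.8727 [wait]  node(7,5) S=159.1512 payoff=0.0000 vs cont=0.4317 → 0.4317 [wait]  node(7,6) S=207.3384 payoff=0.0000 vs cont=0.0000 → 0.0000 [wait]  node(7,7) S=270.1154 payoff=0.0000 vs cont=0.0000 → 0.0000 [wait]  ⇒ S*(7)=93.7715
t_6: node(6,0) S=48.4057 payoff=75.4743 vs cont=74.5663 → 75.4743 [stop]  node(6,1) S=63.0618 payoff=60.8182 vs cont=59.9102 → 60.8182 [stop]  node(6,2) S=82.1554 payoff=41.7246 vs cont=40.8166 → 41.7246 [stop]  node(6,3) S=107.0300 payoff=16.8500 vs cont=19.4569 → 19.4569 [wait]  node(6,4) S=139.4361 payoff=0.0000 vs cont=4.6615 → 4.6615 [wait]  node(6,5) S=181.6540 payoff=0.0000 vs cont=0.2165 → 0.2165 [wait]  node(6,6) S=236.6544 payoff=0.0000 vs cont=0.0000 → 0.0000 [wait]  ⇒ S*(6)=82.1554
t_5: node(5,0) S=55.2499 payoff=68.6301 vs cont=67.7221 → 68.6301 [stop]  node(5,1) S=71.9782 payoff=51.9018 vs cont=50.9938 → 51.9018 [stop]  node(5,2) S=93.7715 payoff=30.1085 vs cont=30.4810 → 30.4810 [wait]  node(5,3) S=122.1632 payoff=1.7168 vs cont=12.0469 → 12.0469 [wait]  node(5,4) S=159.1512 payoff=0.0000 vs cont=2.4440 → 2.4440 [wait]  node(5,5) S=207.3384 payoff=0.0000 vs cont=0.1086 → 0.1086 [wait]  ⇒ S*(5)=71.9782
t_4: node(4,0) S=63.0618 payoff=60.8182 vs cont=59.9102 → 60.8182 [stop]  node(4,1) S=82.1554 payoff=41.7246 vs cont=40.9996 → 41.7246 [stop]  node(4,2) S=107.0300 payoff=16.8500 vs cont=21.2028 → 21.2028 [wait]  node(4,3) S=139.4361 payoff=0.0000 vs cont=7.2417 → 7.2417 [wait]  node(4,4) S=181.6540 payoff=0.0000 vs cont=1.2789 → 1.2789 [wait]  ⇒ S*(4)=82.1554
t_3: node(3,0) S=71.9782 payoff=51.9018 vs cont=50.9938 → 51.9018 [stop]  node(3,1) S=93.7715 payoff=30.1085 vs cont=31.3386 → 31.3386 [wait]  node(3,2) S=122.1632 payoff=1.7168 vs cont=14.1898 → 14.1898 [wait]  node(3,3) S=159.1512 payoff=0.0000 vs cont=4.2597 → 4.2597 [wait]  ⇒ S*(3)=71.9782
t_2: node(2,0) S=82.1554 payoff=41.7246 vs cont=41.4208 → 41.7246 [stop]  node(2,1) S=107.0300 payoff=16.8500 vs cont=22.6854 → 22.6854 [wait]  node(2,2) S=139.4361 payoff=0.0000 vs cont=9.2082 → 9.2082 [wait]  ⇒ S*(2)=82.1554
t_1: node(1,0) S=93.7715 payoff=30.1085 vs cont=32.0668 → 32.0668 [wait]  node(1,1) S=122.1632 payoff=1.7168 vs cont=15.8992 → 15.8992 [wait]  ⇒ S*(1)=-
t_0: node(0,0) S=107.0300 payoff=16.8500 vs cont=23.8903 → 23.8903 [wait]  ⇒ S*(0)=-

price = 23.8903
boundary = - - 82.1554 71.9782 82.1554 71.9782 82.1554 93.7715 107.0300
tree:
23.8903
32.0668 15.8992
41.7246 22.6854 9.2082
51.9018 31.3386 14.1898 4.2597
60.8182 41.7246 21.2028 7.2417 1.2789
68.6301 51.9018 30.4810 12.0469 2.4440 0.1086
75.4743 60.8182 41.7246 19.4569 4.6615 0.2165 0.0000
81.4706 68.6301 51.9018 30.1085 8.8727 0.4317 0.0000 0.0000
86.7242 75.4743 60.8182 41.7246 16.8500 0.8609 0.0000 0.0000 0.0000
91.3269 81.4706 68.6301 51.9018 30.1085 1.7168 0.0000 0.0000 0.0000 0.0000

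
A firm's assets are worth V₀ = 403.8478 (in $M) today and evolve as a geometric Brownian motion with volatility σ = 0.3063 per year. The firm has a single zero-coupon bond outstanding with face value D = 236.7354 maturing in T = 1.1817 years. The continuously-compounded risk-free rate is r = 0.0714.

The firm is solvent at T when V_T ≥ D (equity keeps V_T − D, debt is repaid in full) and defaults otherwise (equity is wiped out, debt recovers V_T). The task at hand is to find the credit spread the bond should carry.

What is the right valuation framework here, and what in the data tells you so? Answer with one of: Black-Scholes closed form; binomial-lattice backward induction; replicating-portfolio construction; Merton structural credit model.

Key observation: the asked-for credit quantity lives on the firm's capital structure — asset value, asset volatility, debt face 236.7354 — which is the structural model's domain.

framework: Merton structural credit model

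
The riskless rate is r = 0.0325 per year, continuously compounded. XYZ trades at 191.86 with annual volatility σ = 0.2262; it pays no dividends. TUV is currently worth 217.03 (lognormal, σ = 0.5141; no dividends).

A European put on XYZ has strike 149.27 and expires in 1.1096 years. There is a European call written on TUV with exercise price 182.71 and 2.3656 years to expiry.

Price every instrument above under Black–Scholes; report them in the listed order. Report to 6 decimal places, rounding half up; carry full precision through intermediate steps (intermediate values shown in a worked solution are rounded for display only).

price(XYZ put K=149.27) = 2.189526
price(TUV call K=182.71) = 86.039170

[XYZ put K=149.27]
σ√T = 0.2262·√1.1096 = 0.238274
d₁ = (ln(S/K) + (r+σ²/2)T) / (σ√T) = (ln(191.86/149.27) + (0.0325+0.2262²/2)·1.1096) / 0.238274 = (0.251009 + 0.064449) / 0.238274 = 1.323934
d₂ = d₁ − σ√T = 1.323934 − 0.238274 = 1.085660
e^{−rT} = 0.964580
N(−d₁) = 0.092763,  N(−d₂) = 0.138815
price = K·e^{−rT}·N(−d₂) − S·N(−d₁) = 19.986951 − 17.797425 = 2.189526
[TUV call K=182.71]
σ√T = 0.5141·√2.3656 = 0.790712
d₁ = (ln(S/K) + (r+σ²/2)T) / (σ√T) = (ln(217.03/182.71) + (0.0325+0.5141²/2)·2.3656) / 0.790712 = (0.172135 + 0.389495) / 0.790712 = 0.710284
d₂ = d₁ − σ√T = 0.710284 − 0.790712 = -0.080428
e^{−rT} = 0.925999
N(d₁) = 0.761236,  N(d₂) = 0.467948
price = S·N(d₁) − K·e^{−rT}·N(d₂) = 165.211048 − 79.171878 = 86.039170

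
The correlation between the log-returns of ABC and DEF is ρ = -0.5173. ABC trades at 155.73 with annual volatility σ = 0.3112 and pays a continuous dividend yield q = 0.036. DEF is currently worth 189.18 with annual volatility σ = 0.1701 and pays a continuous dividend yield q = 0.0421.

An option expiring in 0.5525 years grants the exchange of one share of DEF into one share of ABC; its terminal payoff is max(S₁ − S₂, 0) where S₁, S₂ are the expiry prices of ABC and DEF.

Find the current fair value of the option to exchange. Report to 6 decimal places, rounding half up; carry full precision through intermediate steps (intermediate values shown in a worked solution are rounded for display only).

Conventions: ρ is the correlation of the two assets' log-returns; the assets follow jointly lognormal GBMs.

σ_eff = √(σ₁² + σ₂² − 2ρσ₁σ₂) = √(0.3112² + 0.1701² − 2·-0.5173·0.3112·0.1701) = 0.424907
d₁ = (ln(S₁/S₂) + (q₂ − q₁ + σ_eff²/2)T) / (σ_eff√T) = (ln(155.73/189.18) + (0.0421 − 0.036 + 0.090273)·0.5525) / 0.315835 = -0.447478
d₂ = d₁ − σ_eff√T = -0.447478 − 0.315835 = -0.763313
N(d₁) = 0.327265,  N(d₂) = 0.222638
V = S₁·e^{−q₁T}·N(d₁) − S₂·e^{−q₂T}·N(d₂) = 49.961318 − 41.150364 = 8.810954
Key observation: pricing in DEF-units makes this a unit-strike call on the ratio S₁/S₂ — the risk-free rate cancels and cannot affect the value.

exchange price = 8.810954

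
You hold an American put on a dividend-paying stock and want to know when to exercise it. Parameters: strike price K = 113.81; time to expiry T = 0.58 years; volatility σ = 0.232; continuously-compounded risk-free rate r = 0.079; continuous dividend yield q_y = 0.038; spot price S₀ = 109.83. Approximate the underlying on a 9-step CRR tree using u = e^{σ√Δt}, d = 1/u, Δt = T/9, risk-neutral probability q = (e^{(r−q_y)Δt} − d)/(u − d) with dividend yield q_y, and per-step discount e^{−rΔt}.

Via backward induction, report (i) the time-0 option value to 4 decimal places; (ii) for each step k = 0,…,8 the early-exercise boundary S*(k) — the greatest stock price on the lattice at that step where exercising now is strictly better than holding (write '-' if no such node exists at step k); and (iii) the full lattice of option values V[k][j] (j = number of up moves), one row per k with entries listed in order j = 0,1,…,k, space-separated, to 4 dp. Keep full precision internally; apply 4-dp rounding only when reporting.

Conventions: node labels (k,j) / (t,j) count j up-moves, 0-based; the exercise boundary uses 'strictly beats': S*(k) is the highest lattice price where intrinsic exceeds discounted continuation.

price = 8.7093
boundary = - - - 92.0423 86.7779 92.0423 97.6259 92.0423 97.6259
tree:
8.7093
12.1959 5.4164
16.5650 8.0824 2.8860
21.7677 11.6871 4.6687 1.1865
27.0321 16.2905 7.3413 2.1243 0.2892
31.9953 21.7677 11.1438 3.7284 0.5905 0.0000
36.6746 27.0321 16.1841 6.3691 1.2056 0.0000 0.0000
41.0864 31.9953 21.7677 10.4653 2.4615 0.0000 0.0000 0.0000
45.2458 36.6746 27.0321 16.1841 5.0259 0.0000 0.0000 0.0000 0.0000
49.1673 41.0864 31.9953 21.7677 10.2617 0.0000 0.0000 0.0000 0.0000 0.0000

params: Δt=0.06444 u=1.06066 d=0.94281 q=0.50773 e^(-rΔt)=0.99492
t_9 payoffs: 49.1673 41.0864 31.9953 21.7677 10.2617 0.0000 0.0000 0.0000 0.0000 0.0000
t_8: node(8,0) S=68.5642 payoff=45.2458 vs cont=44.8355 → 45.2458 [stop]  node(8,1) S=77.1354 payoff=36.6746 vs cont=36.2854 → 36.6746 [stop]  node(8,2) S=86.7779 payoff=27.0321 vs cont=26.6664 → 27.0321 [stop]  node(8,3) S=97.6259 payoff=16.1841 vs cont=15.8449 → 16.1841 [stop]  node(8,4) S=109.8300 payoff=3.9800 vs cont=5.0259 → 5.0259 [wait]  node(8,5) S=123.5597 payoff=0.0000 vs cont=0.0000 → 0.0000 [wait]  node(8,6) S=139.0057 payoff=0.0000 vs cont=0.0000 → 0.0000 [wait]  node(8,7) S=156.3826 payoff=0.0000 vs cont=0.0000 → 0.0000 [wait]  node(8,8) S=175.9318 payoff=0.0000 vs cont=0.0000 → 0.0000 [wait]  ⇒ S*(8)=97.6259
t_7: node(7,0) S=72.7236 payoff=41.0864 vs cont=40.6863 → 41.0864 [stop]  node(7,1) S=81.8147 payoff=31.9953 vs cont=31.6174 → 31.9953 [stop]  node(7,2) S=92.0423 payoff=21.7677 vs cont=21.4149 → 21.7677 [stop]  node(7,3) S=103.5483 payoff=10.2617 vs cont=10.4653 → 10.4653 [wait]  node(7,4) S=116.4927 payoff=0.0000 vs cont=2.4615 → 2.4615 [wait]  node(7,5) S=131.0553 payoff=0.0000 vs cont=0.0000 → 0.0000 [wait]  node(7,6) S=147.4384 payoff=0.0000 vs cont=0.0000 → 0.0000 [wait]  node(7,7) S=165.8694 payoff=0.0000 vs cont=0.0000 → 0.0000 [wait]  ⇒ S*(7)=92.0423
t_6: node(6,0) S=77.1354 payoff=36.6746 vs cont=36.2854 → 36.6746 [stop]  node(6,1) S=86.7779 payoff=27.0321 vs cont=26.6664 → 27.0321 [stop]  node(6,2) S=97.6259 payoff=16.1841 vs cont=15.9478 → 16.1841 [stop]  node(6,3) S=109.8300 payoff=3.9800 vs cont=6.3691 → 6.3691 [wait]  node(6,4) S=123.5597 payoff=0.0000 vs cont=1.2056 → 1.2056 [wait]  node(6,5) S=139.0057 payoff=0.0000 vs cont=0.0000 → 0.0000 [wait]  node(6,6) S=156.3826 payoff=0.0000 vs cont=0.0000 → 0.0000 [wait]  ⇒ S*(6)=97.6259
t_5: node(5,0) S=81.8147 payoff=31.9953 vs cont=31.6174 → 31.9953 [stop]  node(5,1) S=92.0423 payoff=21.7677 vs cont=21.4149 → 21.7677 [stop]  node(5,2) S=103.5483 payoff=10.2617 vs cont=11.1438 → 11.1438 [wait]  node(5,3) S=116.4927 payoff=0.0000 vs cont=3.7284 → 3.7284 [wait]  node(5,4) S=131.0553 payoff=0.0000 vs cont=0.5905 → 0.5905 [wait]  node(5,5) S=147.4384 payoff=0.0000 vs cont=0.0000 → 0.0000 [wait]  ⇒ S*(5)=92.0423
t_4: node(4,0) S=86.7779 payoff=27.0321 vs cont=26.6664 → 27.0321 [stop]  node(4,1) S=97.6259 payoff=16.1841 vs cont=16.2905 → 16.2905 [wait]  node(4,2) S=109.8300 payoff=3.9800 vs cont=7.3413 → 7.3413 [wait]  node(4,3) S=123.5597 payoff=0.0000 vs cont=2.1243 → 2.1243 [wait]  node(4,4) S=139.0057 payoff=0.0000 vs cont=0.2892 → 0.2892 [wait]  ⇒ S*(4)=86.7779
t_3: node(3,0) S=92.0423 payoff=21.7677 vs cont=21.4687 → 21.7677 [stop]  node(3,1) S=103.5483 payoff=10.2617 vs cont=11.6871 → 11.6871 [wait]  node(3,2) S=116.4927 payoff=0.0000 vs cont=4.6687 → 4.6687 [wait]  node(3,3) S=131.0553 payoff=0.0000 vs cont=1.1865 → 1.1865 [wait]  ⇒ S*(3)=92.0423
t_2: node(2,0) S=97.6259 payoff=16.1841 vs cont=16.5650 → 16.5650 [wait]  node(2,1) S=109.8300 payoff=3.9800 vs cont=8.0824 → 8.0824 [wait]  node(2,2) S=123.5597 payoff=0.0000 vs cont=2.8860 → 2.8860 [wait]  ⇒ S*(2)=-
t_1: node(1,0) S=103.5483 payoff=10.2617 vs cont=12.1959 → 12.1959 [wait]  node(1,1) S=116.4927 payoff=0.0000 vs cont=5.4164 → 5.4164 [wait]  ⇒ S*(1)=-
t_0: node(0,0) S=109.8300 payoff=3.9800 vs cont=8.7093 → 8.7093 [wait]  ⇒ S*(0)=-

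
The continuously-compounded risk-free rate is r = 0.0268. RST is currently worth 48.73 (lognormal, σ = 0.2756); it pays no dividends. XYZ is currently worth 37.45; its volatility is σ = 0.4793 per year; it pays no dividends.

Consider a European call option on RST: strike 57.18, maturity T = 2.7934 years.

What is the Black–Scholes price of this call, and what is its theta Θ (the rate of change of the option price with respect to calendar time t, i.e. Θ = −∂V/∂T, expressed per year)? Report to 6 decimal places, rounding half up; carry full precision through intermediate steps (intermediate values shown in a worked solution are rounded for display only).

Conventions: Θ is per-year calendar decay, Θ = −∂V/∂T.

price = 7.262003
Θ = -2.083316

σ√T = 0.2756·√2.7934 = 0.460623
d₁ = (ln(S/K) + (r+σ²/2)T) / (σ√T) = (ln(48.73/57.18) + (0.0268+0.2756²/2)·2.7934) / 0.460623 = (-0.159909 + 0.180950) / 0.460623 = 0.045679
d₂ = d₁ − σ√T = 0.045679 − 0.460623 = -0.414945
e^{−rT} = 0.927870
N(d₁) = 0.518217,  N(d₂) = 0.339091
Call price V = S·N(d₁) − K·e^{−rT}·N(d₂) = 25.252705 − 17.990702 = 7.262003
φ(d₁) = (1/√(2π))·e^{−d₁²/2} = 0.398526
Θ = −S·φ(d₁)·σ/(2√T) − r·K·e^{−rT}·N(d₂) = −1.601165 − 0.482151 = -2.083316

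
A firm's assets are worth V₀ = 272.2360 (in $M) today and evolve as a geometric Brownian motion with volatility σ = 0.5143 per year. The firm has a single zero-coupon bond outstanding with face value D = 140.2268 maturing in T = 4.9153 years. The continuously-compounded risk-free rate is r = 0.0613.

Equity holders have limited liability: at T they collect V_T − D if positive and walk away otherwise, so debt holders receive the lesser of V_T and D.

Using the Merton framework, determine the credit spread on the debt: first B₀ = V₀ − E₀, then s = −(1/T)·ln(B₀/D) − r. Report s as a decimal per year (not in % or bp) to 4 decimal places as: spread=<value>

spread=0.0418

Work the structural quantities from V₀ = 272.2360 against face 140.2268:
d₁ = [ln(V₀/D) + (r + σ²/2)T] / (σ√T)
   = [ln(272.2360/140.2268) + (0.0613 + 0.5·0.5143²)·4.9153] / (0.5143·√4.9153)
   = [0.663408 + 0.951367] / 1.140228 = 1.416187
d₂ = d₁ − σ√T = 1.416187 − 1.140228 = 0.275960
N(d₁) = 0.921640,  N(d₂) = 0.608710,  e^(−rT) = 0.739850
E₀ = V₀·N(d₁) − D·e^(−rT)·N(d₂)
   = 272.2360·0.921640 − 140.2268·0.739850·0.608710 = 187.751735
B₀ = V₀ − E₀ = 272.2360 − 187.751735 = 84.484265
spread = −(1/T)·ln(B₀/D) − r = −(1/4.9153)·ln(84.484265/140.2268) − 0.0613 = 0.04178543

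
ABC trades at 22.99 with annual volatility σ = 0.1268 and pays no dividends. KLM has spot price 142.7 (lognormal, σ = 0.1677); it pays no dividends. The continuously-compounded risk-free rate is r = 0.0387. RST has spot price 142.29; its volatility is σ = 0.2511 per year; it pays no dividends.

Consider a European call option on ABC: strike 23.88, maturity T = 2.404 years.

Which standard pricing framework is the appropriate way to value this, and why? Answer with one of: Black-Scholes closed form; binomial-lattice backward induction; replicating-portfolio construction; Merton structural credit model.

framework: Black-Scholes closed form

Key observation: a European-exercise option on ABC struck at 23.88 — a GBM underlying with constant parameters — admits an analytic price: the data contain no early exercise, no discrete tree, no debt structure.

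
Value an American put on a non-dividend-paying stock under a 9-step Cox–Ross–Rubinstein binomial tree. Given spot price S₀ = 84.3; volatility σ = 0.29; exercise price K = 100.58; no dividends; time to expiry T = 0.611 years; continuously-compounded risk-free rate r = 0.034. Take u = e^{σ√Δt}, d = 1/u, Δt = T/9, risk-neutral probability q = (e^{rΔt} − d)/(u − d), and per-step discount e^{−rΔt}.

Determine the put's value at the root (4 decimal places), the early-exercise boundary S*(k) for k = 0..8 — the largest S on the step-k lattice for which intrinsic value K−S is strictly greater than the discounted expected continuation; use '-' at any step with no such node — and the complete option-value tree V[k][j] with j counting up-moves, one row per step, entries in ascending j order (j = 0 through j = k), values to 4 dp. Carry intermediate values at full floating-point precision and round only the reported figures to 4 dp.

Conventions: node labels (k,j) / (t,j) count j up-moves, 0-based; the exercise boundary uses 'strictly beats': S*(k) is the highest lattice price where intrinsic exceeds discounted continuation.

Δt=0.06789, u=1.07849, d=0.92722, q=0.49640, disc=e^(-rΔt)=0.99769
k=9 terminal: V=max(K-S,0) → 57.8743 50.9073 42.8038 33.3783 22.4151 9.6634 0.0000 0.0000 0.0000 0.0000
k=8: j=0 S=46.0577 intr=54.5223 cont=54.2904 V=54.5223[EX]; j=1 S=53.5714 intr=47.0086 cont=46.7767 V=47.0086[EX]; j=2 S=62.3110 intr=38.2690 cont=38.0371 V=38.2690[EX]; j=3 S=72.4763 intr=28.1037 cont=27.8718 V=28.1037[EX]; j=4 S=84.3000 intr=16.2800 cont=16.0481 V=16.2800[EX]; j=5 S=98.0526 intr=2.5274 cont=4.8553 V=4.8553[hold]; j=6 S=114.0487 intr=0.0000 cont=0.0000 V=0.0000[hold]; j=7 S=132.6544 intr=0.0000 cont=0.0000 V=0.0000[hold]; j=8 S=154.2955 intr=0.0000 cont=0.0000 V=0.0000[hold]  S*(8)=84.3000
k=7: j=0 S=49.6727 intr=50.9073 cont=50.6754 V=50.9073[EX]; j=1 S=57.7762 intr=42.8038 cont=42.5719 V=42.8038[EX]; j=2 S=67.2017 intr=33.3783 cont=33.1464 V=33.3783[EX]; j=3 S=78.1649 intr=22.4151 cont=22.1832 V=22.4151[EX]; j=4 S=90.9166 intr=9.6634 cont=10.5844 V=10.5844[hold]; j=5 S=105.7486 intr=0.0000 cont=2.4395 V=2.4395[hold]; j=6 S=123.0003 intr=0.0000 cont=0.0000 V=0.0000[hold]; j=7 S=143.0663 intr=0.0000 cont=0.0000 V=0.0000[hold]  S*(7)=78.1649
k=6: j=0 S=53.5714 intr=47.0086 cont=46.7767 V=47.0086[EX]; j=1 S=62.3110 intr=38.2690 cont=38.0371 V=38.2690[EX]; j=2 S=72.4763 intr=28.1037 cont=27.8718 V=28.1037[EX]; j=3 S=84.3000 intr=16.2800 cont=16.5042 V=16.5042[hold]; j=4 S=98.0526 intr=2.5274 cont=6.5262 V=6.5262[hold]; j=5 S=114.0487 intr=0.0000 cont=1.2257 V=1.2257[hold]; j=6 S=132.6544 intr=0.0000 cont=0.0000 V=0.0000[hold]  S*(6)=72.4763
k=5: j=0 S=57.7762 intr=42.8038 cont=42.5719 V=42.8038[EX]; j=1 S=67.2017 intr=33.3783 cont=33.1464 V=33.3783[EX]; j=2 S=78.1649 intr=22.4151 cont=22.2942 V=22.4151[EX]; j=3 S=90.9166 intr=9.6634 cont=11.5246 V=11.5246[hold]; j=4 S=105.7486 intr=0.0000 cont=3.8861 V=3.8861[hold]; j=5 S=123.0003 intr=0.0000 cont=0.6159 V=0.6159[hold]  S*(5)=78.1649
k=4: j=0 S=62.3110 intr=38.2690 cont=38.0371 V=38.2690[EX]; j=1 S=72.4763 intr=28.1037 cont=27.8718 V=28.1037[EX]; j=2 S=84.3000 intr=16.2800 cont=16.9699 V=16.9699[hold]; j=3 S=98.0526 intr=2.5274 cont=7.7150 V=7.7150[hold]; j=4 S=114.0487 intr=0.0000 cont=2.2575 V=2.2575[hold]  S*(4)=72.4763
k=3: j=0 S=67.2017 intr=33.3783 cont=33.1464 V=33.3783[EX]; j=1 S=78.1649 intr=22.4151 cont=22.5248 V=22.5248[hold]; j=2 S=90.9166 intr=9.6634 cont=12.3473 V=12.3473[hold]; j=3 S=105.7486 intr=0.0000 cont=4.9944 V=4.9944[hold]  S*(3)=67.2017
k=2: j=0 S=72.4763 intr=28.1037 cont=27.9261 V=28.1037[EX]; j=1 S=84.3000 intr=16.2800 cont=17.4324 V=17.4324[hold]; j=2 S=98.0526 intr=2.5274 cont=8.6773 V=8.6773[hold]  S*(2)=72.4763
k=1: j=0 S=78.1649 intr=22.4151 cont=22.7539 V=22.7539[hold]; j=1 S=90.9166 intr=9.6634 cont=13.0563 V=13.0563[hold]  S*(1)=-
k=0: j=0 S=84.3000 intr=16.2800 cont=17.8987 V=17.8987[hold]  S*(0)=-

price = 17.8987
boundary = - - 72.4763 67.2017 72.4763 78.1649 72.4763 78.1649 84.3000
tree:
17.8987
22.7539 13.0563
28.1037 17.4324 8.6773
33.3783 22.5248 12.3473 4.9944
38.2690 28.1037 16.9699 7.7150 2.2575
42.8038 33.3783 22.4151 11.5246 3.8861 0.6159
47.0086 38.2690 28.1037 16.5042 6.5262 1.2257 0.0000
50.9073 42.8038 33.3783 22.4151 10.5844 2.4395 0.0000 0.0000
54.5223 47.0086 38.2690 28.1037 16.2800 4.8553 0.0000 0.0000 0.0000
57.8743 50.9073 42.8038 33.3783 22.4151 9.6634 0.0000 0.0000 0.0000 0.0000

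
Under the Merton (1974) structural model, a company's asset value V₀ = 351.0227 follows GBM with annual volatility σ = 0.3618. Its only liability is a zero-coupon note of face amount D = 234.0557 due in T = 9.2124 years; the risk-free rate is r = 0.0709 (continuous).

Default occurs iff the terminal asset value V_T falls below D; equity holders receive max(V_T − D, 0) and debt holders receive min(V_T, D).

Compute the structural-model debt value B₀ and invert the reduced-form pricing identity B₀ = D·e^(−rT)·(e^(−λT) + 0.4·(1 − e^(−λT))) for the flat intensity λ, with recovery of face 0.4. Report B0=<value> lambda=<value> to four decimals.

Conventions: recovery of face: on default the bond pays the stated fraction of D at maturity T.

With assets at 351.0227 and a single debt payment of 234.0557 at 9.2124 years:
d₁ = [ln(V₀/D) + (r + σ²/2)T] / (σ√T)
   = [ln(351.0227/234.0557) + (0.0709 + 0.5·0.3618²)·9.2124] / (0.3618·√9.2124)
   = [0.405292 + 1.256107] / 1.098133 = 1.512931
d₂ = d₁ − σ√T = 1.512931 − 1.098133 = 0.414798
N(d₁) = 0.934851,  N(d₂) = 0.660855,  e^(−rT) = 0.520399
E₀ = V₀·N(d₁) − D·e^(−rT)·N(d₂)
   = 351.0227·0.934851 − 234.0557·0.520399·0.660855 = 247.660336
B₀ = V₀ − E₀ = 351.0227 − 247.660336 = 103.362364
e^(−λT) = (B₀·e^(rT)/D − 0.4)/(1 − 0.4) = (103.3624·1.921602/234.0557 − 0.4)/0.6 = 0.74767889
λ = −ln(0.74767889)/9.2124 = 0.031564

B0=103.3624 lambda=0.0316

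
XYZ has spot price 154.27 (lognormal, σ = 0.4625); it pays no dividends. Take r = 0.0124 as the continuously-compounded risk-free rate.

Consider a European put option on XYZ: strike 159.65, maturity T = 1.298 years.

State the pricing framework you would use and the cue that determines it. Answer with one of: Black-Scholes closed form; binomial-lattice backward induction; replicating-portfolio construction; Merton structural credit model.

framework: Black-Scholes closed form

Key observation: a European-exercise option on XYZ struck at 159.65 — a GBM underlying with constant parameters — admits an analytic price: the data contain no early exercise, no discrete tree, no debt structure.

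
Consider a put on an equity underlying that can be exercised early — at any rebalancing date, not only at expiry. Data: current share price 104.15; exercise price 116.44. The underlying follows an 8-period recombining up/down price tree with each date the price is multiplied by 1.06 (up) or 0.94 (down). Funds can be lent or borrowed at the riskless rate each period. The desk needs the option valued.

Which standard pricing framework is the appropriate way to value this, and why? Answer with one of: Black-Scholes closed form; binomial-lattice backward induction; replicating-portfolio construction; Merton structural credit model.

framework: binomial-lattice backward induction

Key observation: early exercise of the strike-116.44 put must be checked at each of the 8 dates (spot 104.15), which forces a node-by-node comparison of intrinsic and continuation value backward from expiry.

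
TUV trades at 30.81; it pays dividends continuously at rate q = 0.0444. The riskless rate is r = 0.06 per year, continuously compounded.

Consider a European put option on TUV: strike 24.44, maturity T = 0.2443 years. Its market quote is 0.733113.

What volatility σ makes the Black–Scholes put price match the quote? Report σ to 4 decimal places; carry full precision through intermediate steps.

sigma = 0.5363

At σ = 0.5363 the Black–Scholes value reproduces the quote:
σ√T = 0.5363·√0.2443 = 0.265075
d₁ = (ln(S/K) + (r−q+σ²/2)T) / (σ√T) = (ln(30.81/24.44) + (0.06−0.0444+0.5363²/2)·0.2443) / 0.265075 = (0.231618 + 0.038944) / 0.265075 = 1.020697
d₂ = d₁ − σ√T = 1.020697 − 0.265075 = 0.755622
e^{−rT} = 0.985449
e^{−qT} = 0.989212
N(−d₁) = 0.153699,  N(−d₂) = 0.224938
V = K·e^{−rT}·N(−d₂) − S·e^{−qT}·N(−d₁) = 5.417491 − 4.684378 = 0.733113 (the observed quote) — the price is monotone increasing in volatility, hence this σ is the only solution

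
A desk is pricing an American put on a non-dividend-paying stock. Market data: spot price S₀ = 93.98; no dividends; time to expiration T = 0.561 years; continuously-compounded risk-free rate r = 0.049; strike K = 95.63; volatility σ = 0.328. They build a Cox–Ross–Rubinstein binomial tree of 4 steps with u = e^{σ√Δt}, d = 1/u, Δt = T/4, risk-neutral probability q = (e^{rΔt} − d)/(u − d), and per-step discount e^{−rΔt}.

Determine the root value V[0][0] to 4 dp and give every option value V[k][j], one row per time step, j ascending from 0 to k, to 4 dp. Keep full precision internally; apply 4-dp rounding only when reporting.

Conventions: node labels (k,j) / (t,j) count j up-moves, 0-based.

Δt=0.14025, u=1.13070, d=0.88441, q=0.49733, disc=e^(-rΔt)=0.99315
k=4 terminal: V=max(K-S,0) → 38.1327 22.1208 1.6500 0.0000 0.0000
k=3: j=0 S=65.0122 intr=30.6178 cont=29.9629 V=30.6178[EX]; j=1 S=83.1167 intr=12.5133 cont=11.8583 V=12.5133[EX]; j=2 S=106.2631 intr=0.0000 cont=0.8237 V=0.8237[hold]; j=3 S=135.8552 intr=0.0000 cont=0.0000 V=0.0000[hold]
k=2: j=0 S=73.5092 intr=22.1208 cont=21.4659 V=22.1208[EX]; j=1 S=93.9800 intr=1.6500 cont=6.6538 V=6.6538[hold]; j=2 S=120.1515 intr=0.0000 cont=0.4112 V=0.4112[hold]
k=1: j=0 S=83.1167 intr=12.5133 cont=14.3298 V=14.3298[hold]; j=1 S=106.2631 intr=0.0000 cont=3.5249 V=3.5249[hold]
k=0: j=0 S=93.9800 intr=1.6500 cont=8.8949 V=8.8949[hold]

price = 8.8949
tree:
8.8949
14.3298 3.5249
22.1208 6.6538 0.4112
30.6178 12.5133 0.8237 0.0000
38.1327 22.1208 1.6500 0.0000 0.0000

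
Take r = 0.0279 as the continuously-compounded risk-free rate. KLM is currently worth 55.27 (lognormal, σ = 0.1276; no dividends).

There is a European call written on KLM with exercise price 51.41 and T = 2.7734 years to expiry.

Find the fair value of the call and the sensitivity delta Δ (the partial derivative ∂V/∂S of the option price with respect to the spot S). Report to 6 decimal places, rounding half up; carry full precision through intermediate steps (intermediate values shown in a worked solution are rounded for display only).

price = 9.227379
Δ = 0.791340

σ√T = 0.1276·√2.7734 = 0.212499
d₁ = (ln(S/K) + (r+σ²/2)T) / (σ√T) = (ln(55.27/51.41) + (0.0279+0.1276²/2)·2.7734) / 0.212499 = (0.072398 + 0.099956) / 0.212499 = 0.811078
d₂ = d₁ − σ√T = 0.811078 − 0.212499 = 0.598579
e^{−rT} = 0.925540
N(d₁) = 0.791340,  N(d₂) = 0.725273
Call price V = S·N(d₁) − K·e^{−rT}·N(d₂) = 43.737342 − 34.509962 = 9.227379
Δ = N(d₁) = 0.791340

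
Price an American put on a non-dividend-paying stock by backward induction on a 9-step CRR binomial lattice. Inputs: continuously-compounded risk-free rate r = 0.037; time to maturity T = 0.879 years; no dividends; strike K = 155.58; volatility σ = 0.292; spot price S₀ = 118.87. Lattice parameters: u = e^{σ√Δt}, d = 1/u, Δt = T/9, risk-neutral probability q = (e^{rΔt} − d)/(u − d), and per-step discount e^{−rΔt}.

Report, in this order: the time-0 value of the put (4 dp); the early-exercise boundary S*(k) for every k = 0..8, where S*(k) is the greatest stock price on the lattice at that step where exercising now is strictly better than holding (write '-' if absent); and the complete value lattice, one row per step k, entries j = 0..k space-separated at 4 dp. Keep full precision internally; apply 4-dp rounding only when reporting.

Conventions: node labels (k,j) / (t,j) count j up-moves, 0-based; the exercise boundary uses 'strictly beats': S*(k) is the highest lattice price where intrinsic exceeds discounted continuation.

Δt=0.09767  u=1.09555  d=0.91279  q=0.49701  discount=0.99639
step 9 (expiry): payoffs max(K−S,0) = 103.2936 92.8245 80.2592 65.1780 47.0772 25.3522 0.0000 0.0000 0.0000 0.0000
step 8: (k=8,j=0): S=57.2823, K−S=98.2977, hold=97.7365 ⇒ V=98.2977 exercise | (k=8,j=1): S=68.7517, K−S=86.8283, hold=86.2671 ⇒ V=86.8283 exercise | (k=8,j=2): S=82.5175, K−S=73.0625, hold=72.5013 ⇒ V=73.0625 exercise | (k=8,j=3): S=99.0397, K−S=56.5403, hold=55.9791 ⇒ V=56.5403 exercise | (k=8,j=4): S=118.8700, K−S=36.7100, hold=36.1488 ⇒ V=36.7100 exercise | (k=8,j=5): S=142.6708, K−S=12.9092, hold=12.7059 ⇒ V=12.9092 exercise | (k=8,j=6): S=171.2372, K−S=0.0000, hold=0.0000 ⇒ V=0.0000 continue | (k=8,j=7): S=205.5234, K−S=0.0000, hold=0.0000 ⇒ V=0.0000 continue | (k=8,j=8): S=246.6744, K−S=0.0000, hold=0.0000 ⇒ V=0.0000 continue  boundary S*=142.6708
step 7: (k=7,j=0): S=62.7555, K−S=92.8245, hold=92.2633 ⇒ V=92.8245 exercise | (k=7,j=1): S=75.3208, K−S=80.2592, hold=79.6980 ⇒ V=80.2592 exercise | (k=7,j=2): S=90.4020, K−S=65.1780, hold=64.6168 ⇒ V=65.1780 exercise | (k=7,j=3): S=108.5028, K−S=47.0772, hold=46.5160 ⇒ V=47.0772 exercise | (k=7,j=4): S=130.2278, K−S=25.3522, hold=24.7910 ⇒ V=25.3522 exercise | (k=7,j=5): S=156.3028, K−S=0.0000, hold=6.4698 ⇒ V=6.4698 continue | (k=7,j=6): S=187.5986, K−S=0.0000, hold=0.0000 ⇒ V=0.0000 continue | (k=7,j=7): S=225.1607, K−S=0.0000, hold=0.0000 ⇒ V=0.0000 continue  boundary S*=130.2278
step 6: (k=6,j=0): S=68.7517, K−S=86.8283, hold=86.2671 ⇒ V=86.8283 exercise | (k=6,j=1): S=82.5175, K−S=73.0625, hold=72.5013 ⇒ V=73.0625 exercise | (k=6,j=2): S=99.0397, K−S=56.5403, hold=55.9791 ⇒ V=56.5403 exercise | (k=6,j=3): S=118.8700, K−S=36.7100, hold=36.1488 ⇒ V=36.7100 exercise | (k=6,j=4): S=142.6708, K−S=12.9092, hold=15.9098 ⇒ V=15.9098 continue | (k=6,j=5): S=171.2372, K−S=0.0000, hold=3.2425 ⇒ V=3.2425 continue | (k=6,j=6): S=205.5234, K−S=0.0000, hold=0.0000 ⇒ V=0.0000 continue  boundary S*=118.8700
step 5: (k=5,j=0): S=75.3208, K−S=80.2592, hold=79.6980 ⇒ V=80.2592 exercise | (k=5,j=1): S=90.4020, K−S=65.1780, hold=64.6168 ⇒ V=65.1780 exercise | (k=5,j=2): S=108.5028, K−S=47.0772, hold=46.5160 ⇒ V=47.0772 exercise | (k=5,j=3): S=130.2278, K−S=25.3522, hold=26.2770 ⇒ V=26.2770 continue | (k=5,j=4): S=156.3028, K−S=0.0000, hold=9.5793 ⇒ V=9.5793 continue | (k=5,j=5): S=187.5986, K−S=0.0000, hold=1.6251 ⇒ V=1.6251 continue  boundary S*=108.5028
step 4: (k=4,j=0): S=82.5175, K−S=73.0625, hold=72.5013 ⇒ V=73.0625 exercise | (k=4,j=1): S=99.0397, K−S=56.5403, hold=55.9791 ⇒ V=56.5403 exercise | (k=4,j=2): S=118.8700, K−S=36.7100, hold=36.6068 ⇒ V=36.7100 exercise | (k=4,j=3): S=142.6708, K−S=12.9092, hold=17.9132 ⇒ V=17.9132 continue | (k=4,j=4): S=171.2372, K−S=0.0000, hold=5.6057 ⇒ V=5.6057 continue  boundary S*=118.8700
step 3: (k=3,j=0): S=90.4020, K−S=65.1780, hold=64.6168 ⇒ V=65.1780 exercise | (k=3,j=1): S=108.5028, K−S=47.0772, hold=46.5160 ⇒ V=47.0772 exercise | (k=3,j=2): S=130.2278, K−S=25.3522, hold=27.2691 ⇒ V=27.2691 continue | (k=3,j=3): S=156.3028, K−S=0.0000, hold=11.7537 ⇒ V=11.7537 continue  boundary S*=108.5028
step 2: (k=2,j=0): S=99.0397, K−S=56.5403, hold=55.9791 ⇒ V=56.5403 exercise | (k=2,j=1): S=118.8700, K−S=36.7100, hold=37.0981 ⇒ V=37.0981 continue | (k=2,j=2): S=142.6708, K−S=12.9092, hold=19.4872 ⇒ V=19.4872 continue  boundary S*=99.0397
step 1: (k=1,j=0): S=108.5028, K−S=47.0772, hold=46.7082 ⇒ V=47.0772 exercise | (k=1,j=1): S=130.2278, K−S=25.3522, hold=28.2431 ⇒ V=28.2431 continue  boundary S*=108.5028
step 0: (k=0,j=0): S=118.8700, K−S=36.7100, hold=37.5804 ⇒ V=37.5804 continue  boundary S*=-

price = 37.5804
boundary = - 108.5028 99.0397 108.5028 118.8700 108.5028 118.8700 130.2278 142.6708
tree:
37.5804
47.0772 28.2431
56.5403 37.0981 19.4872
65.1780 47.0772 27.2691 11.7537
73.0625 56.5403 36.7100 17.9132 5.6057
80.2592 65.1780 47.0772 26.2770 9.5793 1.6251
86.8283 73.0625 56.5403 36.7100 15.9098 3.2425 0.0000
92.8245 80.2592 65.1780 47.0772 25.3522 6.4698 0.0000 0.0000
98.2977 86.8283 73.0625 56.5403 36.7100 12.9092 0.0000 0.0000 0.0000
103.2936 92.8245 80.2592 65.1780 47.0772 25.3522 0.0000 0.0000 0.0000 0.0000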